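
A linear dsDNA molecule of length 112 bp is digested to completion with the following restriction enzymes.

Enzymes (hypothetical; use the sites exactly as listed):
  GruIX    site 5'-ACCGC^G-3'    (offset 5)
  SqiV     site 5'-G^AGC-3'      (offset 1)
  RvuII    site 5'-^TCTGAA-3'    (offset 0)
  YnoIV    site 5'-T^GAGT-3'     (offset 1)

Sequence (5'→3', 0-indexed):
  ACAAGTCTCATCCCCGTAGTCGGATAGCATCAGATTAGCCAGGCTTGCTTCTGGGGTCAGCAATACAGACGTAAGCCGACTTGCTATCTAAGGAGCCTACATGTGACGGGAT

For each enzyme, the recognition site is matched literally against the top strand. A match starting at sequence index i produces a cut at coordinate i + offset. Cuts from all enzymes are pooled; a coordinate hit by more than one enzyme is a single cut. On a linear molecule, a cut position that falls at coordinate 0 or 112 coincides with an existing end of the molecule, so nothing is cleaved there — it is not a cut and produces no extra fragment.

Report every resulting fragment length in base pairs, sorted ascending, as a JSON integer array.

[19,93]

Site scan:
  GruIX (ACCGCG, off=5): no sites
  SqiV (GAGC, off=1): starts [92] → cuts [93]
  RvuII (TCTGAA, off=0): no sites
  YnoIV (TGAGT, off=1): no sites

All cut coordinates (distinct, sorted): [93]

Fragments:
  [0,93): 93 bp
  [93,112): 19 bp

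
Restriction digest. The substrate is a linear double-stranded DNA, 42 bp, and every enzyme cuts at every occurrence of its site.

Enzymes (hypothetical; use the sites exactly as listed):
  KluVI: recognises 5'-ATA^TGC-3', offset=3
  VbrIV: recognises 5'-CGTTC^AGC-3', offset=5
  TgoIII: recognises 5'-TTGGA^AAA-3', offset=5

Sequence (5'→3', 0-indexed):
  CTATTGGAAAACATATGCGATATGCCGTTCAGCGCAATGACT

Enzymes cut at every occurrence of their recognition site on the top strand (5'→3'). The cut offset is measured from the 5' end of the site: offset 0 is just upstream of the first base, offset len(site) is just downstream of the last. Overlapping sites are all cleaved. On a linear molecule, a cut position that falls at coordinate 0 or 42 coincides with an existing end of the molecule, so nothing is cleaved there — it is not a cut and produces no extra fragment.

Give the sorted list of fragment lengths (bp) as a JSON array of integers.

[7,7,8,8,12]

Per-enzyme occurrences:
  KluVI ATATGC/3: at [12, 19] ⇒ [15, 22]
  VbrIV CGTTCAGC/5: at [25] ⇒ [30]
  TgoIII TTGGAAAA/5: at [3] ⇒ [8]

Pooled cuts: [8, 15, 22, 30]

Fragment lengths:
  [0,8): 8 bp
  [8,15): 7 bp
  [15,22): 7 bp
  [22,30): 8 bp
  [30,42): 12 bp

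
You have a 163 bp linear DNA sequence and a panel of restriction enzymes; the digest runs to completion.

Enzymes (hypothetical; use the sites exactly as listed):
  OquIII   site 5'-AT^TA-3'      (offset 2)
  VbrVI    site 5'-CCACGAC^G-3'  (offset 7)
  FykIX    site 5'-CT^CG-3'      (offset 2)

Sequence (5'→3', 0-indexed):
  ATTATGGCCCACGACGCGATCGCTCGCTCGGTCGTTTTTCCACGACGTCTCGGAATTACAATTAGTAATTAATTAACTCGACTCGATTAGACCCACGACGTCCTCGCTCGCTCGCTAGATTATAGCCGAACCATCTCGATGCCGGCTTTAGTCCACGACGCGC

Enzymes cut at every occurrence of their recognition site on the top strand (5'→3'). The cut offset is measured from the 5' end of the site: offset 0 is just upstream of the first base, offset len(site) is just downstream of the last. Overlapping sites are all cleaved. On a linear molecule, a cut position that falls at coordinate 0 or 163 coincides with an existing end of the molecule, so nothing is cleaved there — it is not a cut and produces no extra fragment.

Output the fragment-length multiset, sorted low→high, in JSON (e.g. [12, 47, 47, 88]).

[2,4,4,4,4,4,4,4,5,5,5,6,6,7,8,9,12,13,16,18,23]

Per-enzyme occurrences:
  OquIII (ATTA, off=2): starts [0, 54, 60, 67, 71, 85, 118] → cuts [2, 56, 62, 69, 73, 87, 120]
  VbrVI (CCACGACG, off=7): starts [8, 39, 92, 152] → cuts [15, 46, 99, 159]
  FykIX (CTCG, off=2): starts [22, 26, 48, 76, 81, 102, 106, 110, 134] → cuts [24, 28, 50, 78, 83, 104, 108, 112, 136]

Pooled cuts: [2, 15, 24, 28, 46, 50, 56, 62, 69, 73, 78, 83, 87, 99, 104, 108, 112, 120, 136, 159]

Fragments:
  [0,2): 2 bp
  [2,15): 13 bp
  [15,24): 9 bp
  [24,28): 4 bp
  [28,46): 18 bp
  [46,50): 4 bp
  [50,56): 6 bp
  [56,62): 6 bp
  [62,69): 7 bp
  [69,73): 4 bp
  [73,78): 5 bp
  [78,83): 5 bp
  [83,87): 4 bp
  [87,99): 12 bp
  [99,104): 5 bp
  [104,108): 4 bp
  [108,112): 4 bp
  [112,120): 8 bp
  [120,136): 16 bp
  [136,159): 23 bp
  [159,163): 4 bp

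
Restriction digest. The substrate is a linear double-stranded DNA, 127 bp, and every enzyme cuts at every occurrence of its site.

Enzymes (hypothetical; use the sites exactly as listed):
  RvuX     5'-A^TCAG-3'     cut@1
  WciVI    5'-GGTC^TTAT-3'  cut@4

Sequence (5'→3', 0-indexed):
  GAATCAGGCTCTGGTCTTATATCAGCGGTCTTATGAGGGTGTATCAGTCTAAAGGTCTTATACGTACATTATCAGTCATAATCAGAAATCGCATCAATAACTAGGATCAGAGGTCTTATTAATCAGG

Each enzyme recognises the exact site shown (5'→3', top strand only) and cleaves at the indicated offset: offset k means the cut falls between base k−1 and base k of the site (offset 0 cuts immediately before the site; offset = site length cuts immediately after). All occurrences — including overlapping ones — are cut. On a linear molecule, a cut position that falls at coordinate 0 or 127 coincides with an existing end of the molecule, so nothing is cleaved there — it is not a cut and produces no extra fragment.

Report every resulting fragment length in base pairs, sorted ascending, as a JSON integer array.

[3,5,5,7,9,9,10,13,13,14,14,25]

Site scan:
  RvuX ATCAG/1: at [2, 20, 42, 70, 80, 105, 121] ⇒ [3, 21, 43, 71, 81, 106, 122]
  WciVI GGTCTTAT/4: at [12, 26, 53, 111] ⇒ [16, 30, 57, 115]

Pooled cuts: [3, 16, 21, 30, 43, 57, 71, 81, 106, 115, 122]

Fragments:
  [0,3): 3 bp
  [3,16): 13 bp
  [16,21): 5 bp
  [21,30): 9 bp
  [30,43): 13 bp
  [43,57): 14 bp
  [57,71): 14 bp
  [71,81): 10 bp
  [81,106): 25 bp
  [106,115): 9 bp
  [115,122): 7 bp
  [122,127): 5 bp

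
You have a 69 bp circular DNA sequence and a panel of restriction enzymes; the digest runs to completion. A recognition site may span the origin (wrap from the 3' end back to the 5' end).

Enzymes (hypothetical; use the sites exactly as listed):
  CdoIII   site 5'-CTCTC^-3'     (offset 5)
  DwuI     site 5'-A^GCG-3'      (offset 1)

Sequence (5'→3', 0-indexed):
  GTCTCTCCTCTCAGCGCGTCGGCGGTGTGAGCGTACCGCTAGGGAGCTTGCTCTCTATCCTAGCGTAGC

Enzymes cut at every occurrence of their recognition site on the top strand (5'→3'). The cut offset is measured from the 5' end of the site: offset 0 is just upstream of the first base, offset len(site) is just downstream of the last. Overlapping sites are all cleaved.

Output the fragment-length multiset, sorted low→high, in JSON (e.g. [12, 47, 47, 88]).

[1,5,5,7,9,17,25]

Per-enzyme occurrences:
  CdoIII CTCTC/5: at [2, 7, 50] ⇒ [7, 12, 55]
  DwuI AGCG/1: at [12, 29, 61, 66] ⇒ [13, 30, 62, 67]

All cut coordinates (distinct, sorted): [7, 12, 13, 30, 55, 62, 67]

Fragments:
  7→12: 5 bp
  12→13: 1 bp
  13→30: 17 bp
  30→55: 25 bp
  55→62: 7 bp
  62→67: 5 bp
  67→7 (wrap): 69-67+7 = 9 bp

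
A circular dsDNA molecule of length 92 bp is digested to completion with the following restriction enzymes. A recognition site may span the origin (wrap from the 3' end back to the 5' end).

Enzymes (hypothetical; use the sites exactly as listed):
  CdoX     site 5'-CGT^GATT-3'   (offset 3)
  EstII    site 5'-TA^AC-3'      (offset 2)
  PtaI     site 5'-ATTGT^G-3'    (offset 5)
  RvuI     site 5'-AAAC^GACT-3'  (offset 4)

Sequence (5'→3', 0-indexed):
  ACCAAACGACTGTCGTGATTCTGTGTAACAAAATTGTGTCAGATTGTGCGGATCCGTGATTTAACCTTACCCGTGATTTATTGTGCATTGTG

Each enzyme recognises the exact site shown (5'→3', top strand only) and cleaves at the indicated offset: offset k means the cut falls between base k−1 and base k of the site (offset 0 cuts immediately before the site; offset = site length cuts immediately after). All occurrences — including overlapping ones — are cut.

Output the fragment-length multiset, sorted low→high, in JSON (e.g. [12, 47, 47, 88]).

Site scan:
  CdoX (CGTGATT, off=3): starts [13, 54, 71] → cuts [16, 57, 74]
  EstII (TAAC, off=2): starts [25, 61] → cuts [27, 63]
  PtaI (ATTGTG, off=5): starts [32, 42, 79, 86] → cuts [37, 47, 84, 91]
  RvuI (AAACGACT, off=4): starts [3] → cuts [7]

Pooled cuts: [7, 16, 27, 37, 47, 57, 63, 74, 84, 91]

Fragment lengths:
  7→16: 9 bp
  16→27: 11 bp
  27→37: 10 bp
  37→47: 10 bp
  47→57: 10 bp
  57→63: 6 bp
  63→74: 11 bp
  74→84: 10 bp
  84→91: 7 bp
  91→7 (wrap): 92-91+7 = 8 bp

[6,7,8,9,10,10,10,10,11,11]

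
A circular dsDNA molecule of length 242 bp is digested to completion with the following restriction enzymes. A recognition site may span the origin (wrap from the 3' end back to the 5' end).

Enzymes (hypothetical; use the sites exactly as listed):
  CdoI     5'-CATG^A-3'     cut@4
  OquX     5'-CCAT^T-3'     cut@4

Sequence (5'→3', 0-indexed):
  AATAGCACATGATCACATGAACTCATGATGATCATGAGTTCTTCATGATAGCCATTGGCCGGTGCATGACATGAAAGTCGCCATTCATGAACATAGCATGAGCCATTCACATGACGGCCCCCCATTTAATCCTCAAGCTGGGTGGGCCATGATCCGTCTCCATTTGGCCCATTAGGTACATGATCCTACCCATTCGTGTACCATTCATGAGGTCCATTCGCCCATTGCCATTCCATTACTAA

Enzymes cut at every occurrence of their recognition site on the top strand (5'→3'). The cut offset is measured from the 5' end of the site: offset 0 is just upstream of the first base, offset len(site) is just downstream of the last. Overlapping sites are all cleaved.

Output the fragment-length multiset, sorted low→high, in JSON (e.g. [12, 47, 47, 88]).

Site scan:
  CdoI (CATGA, off=4): starts [7, 15, 23, 32, 43, 64, 69, 85, 96, 109, 147, 178, 205] → cuts [11, 19, 27, 36, 47, 68, 73, 89, 100, 113, 151, 182, 209]
  OquX (CCATT, off=4): starts [51, 80, 102, 121, 159, 168, 189, 200, 213, 221, 227, 232] → cuts [55, 84, 106, 125, 163, 172, 193, 204, 217, 225, 231, 236]

All cut coordinates (distinct, sorted): [11, 19, 27, 36, 47, 55, 68, 73, 84, 89, 100, 106, 113, 125, 151, 163, 172, 182, 193, 204, 209, 217, 225, 231, 236]

Fragments:
  11→19: 8 bp
  19→27: 8 bp
  27→36: 9 bp
  36→47: 11 bp
  47→55: 8 bp
  55→68: 13 bp
  68→73: 5 bp
  73→84: 11 bp
  84→89: 5 bp
  89→100: 11 bp
  100→106: 6 bp
  106→113: 7 bp
  113→125: 12 bp
  125→151: 26 bp
  151→163: 12 bp
  163→172: 9 bp
  172→182: 10 bp
  182→193: 11 bp
  193→204: 11 bp
  204→209: 5 bp
  209→217: 8 bp
  217→225: 8 bp
  225→231: 6 bp
  231→236: 5 bp
  236→11 (wrap): 242-236+11 = 17 bp

[5,5,5,5,6,6,7,8,8,8,8,8,9,9,10,11,11,11,11,11,12,12,13,17,26]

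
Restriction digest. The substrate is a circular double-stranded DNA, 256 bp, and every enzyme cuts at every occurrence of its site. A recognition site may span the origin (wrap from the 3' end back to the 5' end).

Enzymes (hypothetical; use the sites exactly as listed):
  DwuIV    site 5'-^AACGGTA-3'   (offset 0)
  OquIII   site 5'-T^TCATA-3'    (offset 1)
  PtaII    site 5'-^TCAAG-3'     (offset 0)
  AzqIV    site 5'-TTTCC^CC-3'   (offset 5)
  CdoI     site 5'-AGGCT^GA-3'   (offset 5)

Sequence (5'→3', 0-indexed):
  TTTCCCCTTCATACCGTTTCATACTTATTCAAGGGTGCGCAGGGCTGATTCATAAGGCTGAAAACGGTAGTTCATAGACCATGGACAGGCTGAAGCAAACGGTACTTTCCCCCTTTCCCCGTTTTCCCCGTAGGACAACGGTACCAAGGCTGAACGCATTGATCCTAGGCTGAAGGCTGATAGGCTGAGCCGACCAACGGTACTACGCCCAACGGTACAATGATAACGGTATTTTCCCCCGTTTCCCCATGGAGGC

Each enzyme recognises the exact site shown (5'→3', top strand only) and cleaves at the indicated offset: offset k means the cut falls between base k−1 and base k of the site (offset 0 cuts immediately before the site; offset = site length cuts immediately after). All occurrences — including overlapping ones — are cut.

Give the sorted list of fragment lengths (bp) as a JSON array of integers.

[3,3,6,7,8,8,9,9,9,9,9,10,10,10,13,13,14,15,15,15,20,20,21]

Per-enzyme occurrences:
  DwuIV AACGGTA/0: at [62, 97, 136, 195, 210, 224] ⇒ [62, 97, 136, 195, 210, 224]
  OquIII TTCATA/1: at [7, 17, 48, 70] ⇒ [8, 18, 49, 71]
  PtaII TCAAG/0: at [28] ⇒ [28]
  AzqIV TTTCCCC/5: at [0, 105, 113, 122, 232, 241] ⇒ [5, 110, 118, 127, 237, 246]
  CdoI AGGCTGA/5: at [54, 86, 146, 166, 173, 181] ⇒ [59, 91, 151, 171, 178, 186]

Pooled cuts: [5, 8, 18, 28, 49, 59, 62, 71, 91, 97, 110, 118, 127, 136, 151, 171, 178, 186, 195, 210, 224, 237, 246]

Fragments:
  5→8: 3 bp
  8→18: 10 bp
  18→28: 10 bp
  28→49: 21 bp
  49→59: 10 bp
  59→62: 3 bp
  62→71: 9 bp
  71→91: 20 bp
  91→97: 6 bp
  97→110: 13 bp
  110→118: 8 bp
  118→127: 9 bp
  127→136: 9 bp
  136→151: 15 bp
  151→171: 20 bp
  171→178: 7 bp
  178→186: 8 bp
  186→195: 9 bp
  195→210: 15 bp
  210→224: 14 bp
  224→237: 13 bp
  237→246: 9 bp
  246→5 (wrap): 256-246+5 = 15 bp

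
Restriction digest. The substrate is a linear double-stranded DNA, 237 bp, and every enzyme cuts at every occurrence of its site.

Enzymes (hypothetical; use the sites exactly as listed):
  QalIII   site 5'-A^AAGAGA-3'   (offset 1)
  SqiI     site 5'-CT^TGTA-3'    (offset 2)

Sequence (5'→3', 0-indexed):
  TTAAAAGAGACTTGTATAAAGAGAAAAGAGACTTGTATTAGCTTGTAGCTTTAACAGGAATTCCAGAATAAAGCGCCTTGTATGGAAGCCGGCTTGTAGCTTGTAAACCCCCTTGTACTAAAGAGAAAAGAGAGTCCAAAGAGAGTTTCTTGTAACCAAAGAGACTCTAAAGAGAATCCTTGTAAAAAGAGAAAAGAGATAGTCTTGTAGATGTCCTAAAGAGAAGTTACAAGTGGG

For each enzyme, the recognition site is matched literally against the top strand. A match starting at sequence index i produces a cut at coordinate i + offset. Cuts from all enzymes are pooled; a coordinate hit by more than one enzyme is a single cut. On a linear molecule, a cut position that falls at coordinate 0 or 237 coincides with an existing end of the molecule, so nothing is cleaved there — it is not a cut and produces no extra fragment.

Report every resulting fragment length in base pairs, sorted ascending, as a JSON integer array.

Site scan:
  QalIII AAAGAGA/1: at [3, 17, 24, 119, 126, 137, 157, 168, 185, 192, 217] ⇒ [4, 18, 25, 120, 127, 138, 158, 169, 186, 193, 218]
  SqiI CTTGTA/2: at [10, 31, 41, 76, 92, 99, 111, 148, 178, 203] ⇒ [12, 33, 43, 78, 94, 101, 113, 150, 180, 205]

Pooled cuts: [4, 12, 18, 25, 33, 43, 78, 94, 101, 113, 120, 127, 138, 150, 158, 169, 180, 186, 193, 205, 218]

Fragment lengths:
  [0,4): 4 bp
  [4,12): 8 bp
  [12,18): 6 bp
  [18,25): 7 bp
  [25,33): 8 bp
  [33,43): 10 bp
  [43,78): 35 bp
  [78,94): 16 bp
  [94,101): 7 bp
  [101,113): 12 bp
  [113,120): 7 bp
  [120,127): 7 bp
  [127,138): 11 bp
  [138,150): 12 bp
  [150,158): 8 bp
  [158,169): 11 bp
  [169,180): 11 bp
  [180,186): 6 bp
  [186,193): 7 bp
  [193,205): 12 bp
  [205,218): 13 bp
  [218,237): 19 bp

[4,6,6,7,7,7,7,7,8,8,8,10,11,11,11,12,12,12,13,16,19,35]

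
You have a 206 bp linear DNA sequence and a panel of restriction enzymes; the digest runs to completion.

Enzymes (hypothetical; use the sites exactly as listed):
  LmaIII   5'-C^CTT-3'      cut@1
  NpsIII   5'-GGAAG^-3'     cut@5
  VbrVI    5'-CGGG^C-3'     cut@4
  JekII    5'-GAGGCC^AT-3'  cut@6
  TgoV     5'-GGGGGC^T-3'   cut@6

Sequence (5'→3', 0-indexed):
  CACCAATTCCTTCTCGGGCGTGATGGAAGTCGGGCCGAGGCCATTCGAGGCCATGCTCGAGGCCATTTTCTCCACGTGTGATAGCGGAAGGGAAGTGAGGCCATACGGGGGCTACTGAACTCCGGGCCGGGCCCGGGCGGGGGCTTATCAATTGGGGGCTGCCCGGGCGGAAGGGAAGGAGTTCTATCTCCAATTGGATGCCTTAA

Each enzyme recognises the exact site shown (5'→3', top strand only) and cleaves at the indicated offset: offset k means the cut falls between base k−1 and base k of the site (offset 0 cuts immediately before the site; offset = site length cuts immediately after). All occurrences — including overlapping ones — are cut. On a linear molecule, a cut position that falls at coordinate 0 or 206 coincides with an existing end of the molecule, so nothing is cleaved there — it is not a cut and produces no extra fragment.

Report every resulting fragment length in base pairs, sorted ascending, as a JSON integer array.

[5,5,5,5,5,6,6,7,7,8,8,9,9,10,10,11,12,14,15,23,26]

Site scan:
  LmaIII (CCTT, off=1): starts [8, 200] → cuts [9, 201]
  NpsIII (GGAAG, off=5): starts [24, 85, 90, 168, 173] → cuts [29, 90, 95, 173, 178]
  VbrVI (CGGGC, off=4): starts [14, 30, 122, 127, 133, 163] → cuts [18, 34, 126, 131, 137, 167]
  JekII (GAGGCCAT, off=6): starts [36, 46, 58, 96] → cuts [42, 52, 64, 102]
  TgoV (GGGGGCT, off=6): starts [106, 138, 153] → cuts [112, 144, 159]

All cut coordinates (distinct, sorted): [9, 18, 29, 34, 42, 52, 64, 90, 95, 102, 112, 126, 131, 137, 144, 159, 167, 173, 178, 201]

Fragment lengths:
  [0,9): 9 bp
  [9,18): 9 bp
  [18,29): 11 bp
  [29,34): 5 bp
  [34,42): 8 bp
  [42,52): 10 bp
  [52,64): 12 bp
  [64,90): 26 bp
  [90,95): 5 bp
  [95,102): 7 bp
  [102,112): 10 bp
  [112,126): 14 bp
  [126,131): 5 bp
  [131,137): 6 bp
  [137,144): 7 bp
  [144,159): 15 bp
  [159,167): 8 bp
  [167,173): 6 bp
  [173,178): 5 bp
  [178,201): 23 bp
  [201,206): 5 bp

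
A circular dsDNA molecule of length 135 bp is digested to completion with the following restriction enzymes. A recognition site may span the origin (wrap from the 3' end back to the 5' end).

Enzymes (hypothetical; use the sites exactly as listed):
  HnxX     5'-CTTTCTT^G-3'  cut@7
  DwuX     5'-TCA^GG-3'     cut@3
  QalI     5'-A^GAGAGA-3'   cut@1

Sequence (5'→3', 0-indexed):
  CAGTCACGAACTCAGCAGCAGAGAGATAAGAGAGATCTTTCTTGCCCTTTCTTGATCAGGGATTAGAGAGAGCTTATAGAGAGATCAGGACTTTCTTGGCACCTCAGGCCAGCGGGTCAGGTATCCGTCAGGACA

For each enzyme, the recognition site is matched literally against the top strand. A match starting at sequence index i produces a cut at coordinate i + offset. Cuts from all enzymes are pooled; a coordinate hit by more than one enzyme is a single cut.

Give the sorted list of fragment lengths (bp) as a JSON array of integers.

[5,7,9,9,9,10,10,11,13,13,14,25]

Site scan:
  HnxX (CTTTCTTG, off=7): starts [36, 46, 90] → cuts [43, 53, 97]
  DwuX (TCAGG, off=3): starts [55, 84, 103, 116, 127] → cuts [58, 87, 106, 119, 130]
  QalI (AGAGAGA, off=1): starts [19, 28, 64, 77] → cuts [20, 29, 65, 78]

Pooled cuts: [20, 29, 43, 53, 58, 65, 78, 87, 97, 106, 119, 130]

Fragments:
  20→29: 9 bp
  29→43: 14 bp
  43→53: 10 bp
  53→58: 5 bp
  58→65: 7 bp
  65→78: 13 bp
  78→87: 9 bp
  87→97: 10 bp
  97→106: 9 bp
  106→119: 13 bp
  119→130: 11 bp
  130→20 (wrap): 135-130+20 = 25 bp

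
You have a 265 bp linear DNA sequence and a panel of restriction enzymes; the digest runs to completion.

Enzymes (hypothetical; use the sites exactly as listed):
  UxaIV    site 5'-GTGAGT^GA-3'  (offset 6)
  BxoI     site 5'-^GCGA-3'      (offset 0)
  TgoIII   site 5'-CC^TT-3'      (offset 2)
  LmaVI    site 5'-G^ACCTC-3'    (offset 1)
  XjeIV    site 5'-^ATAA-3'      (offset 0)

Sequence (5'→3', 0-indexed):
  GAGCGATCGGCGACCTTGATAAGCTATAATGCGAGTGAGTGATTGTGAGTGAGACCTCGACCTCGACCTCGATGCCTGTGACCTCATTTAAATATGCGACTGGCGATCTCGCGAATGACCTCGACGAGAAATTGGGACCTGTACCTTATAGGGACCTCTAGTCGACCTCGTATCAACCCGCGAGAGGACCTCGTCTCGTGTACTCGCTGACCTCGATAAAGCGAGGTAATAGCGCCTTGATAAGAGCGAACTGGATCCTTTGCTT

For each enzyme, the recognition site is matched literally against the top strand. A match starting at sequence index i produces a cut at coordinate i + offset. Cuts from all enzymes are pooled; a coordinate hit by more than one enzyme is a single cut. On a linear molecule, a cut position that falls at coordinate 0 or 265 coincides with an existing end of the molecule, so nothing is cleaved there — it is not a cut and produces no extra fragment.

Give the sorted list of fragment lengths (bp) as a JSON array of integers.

Site scan:
  UxaIV (GTGAGTGA, off=6): starts [34, 44] → cuts [40, 50]
  BxoI (GCGA, off=0): starts [2, 9, 30, 95, 102, 110, 179, 220, 245] → cuts [2, 9, 30, 95, 102, 110, 179, 220, 245]
  TgoIII (CCTT, off=2): starts [13, 143, 234, 256] → cuts [15, 145, 236, 258]
  LmaVI (GACCTC, off=1): starts [52, 58, 64, 79, 116, 152, 163, 186, 208] → cuts [53, 59, 65, 80, 117, 153, 164, 187, 209]
  XjeIV (ATAA, off=0): starts [18, 25, 215, 239] → cuts [18, 25, 215, 239]

Pooled cuts: [2, 9, 15, 18, 25, 30, 40, 50, 53, 59, 65, 80, 95, 102, 110, 117, 145, 153, 164, 179, 187, 209, 215, 220, 236, 239, 245, 258]

Fragments:
  [0,2): 2 bp
  [2,9): 7 bp
  [9,15): 6 bp
  [15,18): 3 bp
  [18,25): 7 bp
  [25,30): 5 bp
  [30,40): 10 bp
  [40,50): 10 bp
  [50,53): 3 bp
  [53,59): 6 bp
  [59,65): 6 bp
  [65,80): 15 bp
  [80,95): 15 bp
  [95,102): 7 bp
  [102,110): 8 bp
  [110,117): 7 bp
  [117,145): 28 bp
  [145,153): 8 bp
  [153,164): 11 bp
  [164,179): 15 bp
  [179,187): 8 bp
  [187,209): 22 bp
  [209,215): 6 bp
  [215,220): 5 bp
  [220,236): 16 bp
  [236,239): 3 bp
  [239,245): 6 bp
  [245,258): 13 bp
  [258,265): 7 bp

[2,3,3,3,5,5,6,6,6,6,6,7,7,7,7,7,8,8,8,10,10,11,13,15,15,15,16,22,28]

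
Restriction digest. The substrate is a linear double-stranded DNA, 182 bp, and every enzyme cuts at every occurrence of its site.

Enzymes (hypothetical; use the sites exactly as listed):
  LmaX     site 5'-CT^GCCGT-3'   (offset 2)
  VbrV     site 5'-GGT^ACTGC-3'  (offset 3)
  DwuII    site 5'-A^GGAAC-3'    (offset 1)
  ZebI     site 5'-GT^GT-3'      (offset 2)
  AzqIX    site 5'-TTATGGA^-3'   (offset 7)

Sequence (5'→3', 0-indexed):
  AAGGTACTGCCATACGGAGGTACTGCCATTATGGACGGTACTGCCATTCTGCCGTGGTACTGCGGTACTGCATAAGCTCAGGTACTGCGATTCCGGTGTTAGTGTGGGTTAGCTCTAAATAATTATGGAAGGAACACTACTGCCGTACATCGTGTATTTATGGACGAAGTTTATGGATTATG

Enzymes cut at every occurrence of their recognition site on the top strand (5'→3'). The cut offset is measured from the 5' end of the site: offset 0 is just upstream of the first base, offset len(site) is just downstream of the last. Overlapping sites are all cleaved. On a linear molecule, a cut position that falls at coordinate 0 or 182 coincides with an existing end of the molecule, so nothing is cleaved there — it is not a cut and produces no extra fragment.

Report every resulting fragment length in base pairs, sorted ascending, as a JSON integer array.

Site scan:
  LmaX (CTGCCGT, off=2): starts [48, 139] → cuts [50, 141]
  VbrV (GGTACTGC, off=3): starts [2, 18, 36, 55, 63, 80] → cuts [5, 21, 39, 58, 66, 83]
  DwuII (AGGAAC, off=1): starts [129] → cuts [130]
  ZebI (GTGT, off=2): starts [95, 101, 151] → cuts [97, 103, 153]
  AzqIX (TTATGGA, off=7): starts [28, 122, 157, 170] → cuts [35, 129, 164, 177]

All cut coordinates (distinct, sorted): [5, 21, 35, 39, 50, 58, 66, 83, 97, 103, 129, 130, 141, 153, 164, 177]

Fragments:
  [0,5): 5 bp
  [5,21): 16 bp
  [21,35): 14 bp
  [35,39): 4 bp
  [39,50): 11 bp
  [50,58): 8 bp
  [58,66): 8 bp
  [66,83): 17 bp
  [83,97): 14 bp
  [97,103): 6 bp
  [103,129): 26 bp
  [129,130): 1 bp
  [130,141): 11 bp
  [141,153): 12 bp
  [153,164): 11 bp
  [164,177): 13 bp
  [177,182): 5 bp

[1,4,5,5,6,8,8,11,11,11,12,13,14,14,16,17,26]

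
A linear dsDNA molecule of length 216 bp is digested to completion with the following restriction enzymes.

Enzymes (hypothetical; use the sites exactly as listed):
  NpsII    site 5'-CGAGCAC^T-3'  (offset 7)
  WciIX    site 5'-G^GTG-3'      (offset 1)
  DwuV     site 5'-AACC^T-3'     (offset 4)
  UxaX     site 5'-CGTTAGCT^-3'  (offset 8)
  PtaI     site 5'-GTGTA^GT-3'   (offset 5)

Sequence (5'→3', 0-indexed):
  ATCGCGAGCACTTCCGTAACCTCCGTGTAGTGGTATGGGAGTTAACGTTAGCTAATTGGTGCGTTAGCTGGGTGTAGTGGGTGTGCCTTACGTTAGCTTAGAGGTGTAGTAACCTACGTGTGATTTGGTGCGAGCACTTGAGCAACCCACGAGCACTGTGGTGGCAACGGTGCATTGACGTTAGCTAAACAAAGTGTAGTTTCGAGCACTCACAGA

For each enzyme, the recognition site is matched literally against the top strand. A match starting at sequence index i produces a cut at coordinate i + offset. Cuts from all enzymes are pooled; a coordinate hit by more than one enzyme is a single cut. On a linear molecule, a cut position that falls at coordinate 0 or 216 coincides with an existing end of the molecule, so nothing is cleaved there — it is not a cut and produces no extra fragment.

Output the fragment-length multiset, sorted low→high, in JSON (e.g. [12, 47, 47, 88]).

[2,4,4,5,5,5,5,6,7,8,9,10,10,11,11,11,12,13,17,18,19,24]

Per-enzyme occurrences:
  NpsII CGAGCACT/7: at [4, 130, 149, 202] ⇒ [11, 137, 156, 209]
  WciIX GGTG/1: at [57, 70, 79, 102, 126, 159, 168] ⇒ [58, 71, 80, 103, 127, 160, 169]
  DwuV AACCT/4: at [17, 110] ⇒ [21, 114]
  UxaX CGTTAGCT/8: at [45, 61, 90, 178] ⇒ [53, 69, 98, 186]
  PtaI GTGTAGT/5: at [24, 71, 103, 193] ⇒ [29, 76, 108, 198]

Pooled cuts: [11, 21, 29, 53, 58, 69, 71, 76, 80, 98, 103, 108, 114, 127, 137, 156, 160, 169, 186, 198, 209]

Fragment lengths:
  [0,11): 11 bp
  [11,21): 10 bp
  [21,29): 8 bp
  [29,53): 24 bp
  [53,58): 5 bp
  [58,69): 11 bp
  [69,71): 2 bp
  [71,76): 5 bp
  [76,80): 4 bp
  [80,98): 18 bp
  [98,103): 5 bp
  [103,108): 5 bp
  [108,114): 6 bp
  [114,127): 13 bp
  [127,137): 10 bp
  [137,156): 19 bp
  [156,160): 4 bp
  [160,169): 9 bp
  [169,186): 17 bp
  [186,198): 12 bp
  [198,209): 11 bp
  [209,216): 7 bp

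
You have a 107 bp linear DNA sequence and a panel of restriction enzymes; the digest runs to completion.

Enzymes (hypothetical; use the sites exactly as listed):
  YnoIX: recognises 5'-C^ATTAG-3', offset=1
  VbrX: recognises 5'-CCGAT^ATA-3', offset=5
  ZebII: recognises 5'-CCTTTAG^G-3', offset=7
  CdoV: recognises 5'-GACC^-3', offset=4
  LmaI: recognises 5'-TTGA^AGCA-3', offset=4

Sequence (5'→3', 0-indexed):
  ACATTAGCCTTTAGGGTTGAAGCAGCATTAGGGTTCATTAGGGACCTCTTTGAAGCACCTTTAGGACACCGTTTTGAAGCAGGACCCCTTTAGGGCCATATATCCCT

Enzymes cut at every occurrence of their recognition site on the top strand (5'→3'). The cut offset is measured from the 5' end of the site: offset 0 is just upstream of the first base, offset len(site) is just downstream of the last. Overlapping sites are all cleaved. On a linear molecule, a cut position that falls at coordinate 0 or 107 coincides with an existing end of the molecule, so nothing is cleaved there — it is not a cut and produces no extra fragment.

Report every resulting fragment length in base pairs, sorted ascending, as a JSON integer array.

[2,6,6,7,7,9,10,10,11,12,13,14]

Per-enzyme occurrences:
  YnoIX CATTAG/1: at [1, 25, 35] ⇒ [2, 26, 36]
  VbrX (CCGATATA, off=5): no sites
  ZebII CCTTTAGG/7: at [7, 57, 86] ⇒ [14, 64, 93]
  CdoV GACC/4: at [42, 82] ⇒ [46, 86]
  LmaI TTGAAGCA/4: at [16, 49, 73] ⇒ [20, 53, 77]

All cut coordinates (distinct, sorted): [2, 14, 20, 26, 36, 46, 53, 64, 77, 86, 93]

Fragment lengths:
  [0,2): 2 bp
  [2,14): 12 bp
  [14,20): 6 bp
  [20,26): 6 bp
  [26,36): 10 bp
  [36,46): 10 bp
  [46,53): 7 bp
  [53,64): 11 bp
  [64,77): 13 bp
  [77,86): 9 bp
  [86,93): 7 bp
  [93,107): 14 bp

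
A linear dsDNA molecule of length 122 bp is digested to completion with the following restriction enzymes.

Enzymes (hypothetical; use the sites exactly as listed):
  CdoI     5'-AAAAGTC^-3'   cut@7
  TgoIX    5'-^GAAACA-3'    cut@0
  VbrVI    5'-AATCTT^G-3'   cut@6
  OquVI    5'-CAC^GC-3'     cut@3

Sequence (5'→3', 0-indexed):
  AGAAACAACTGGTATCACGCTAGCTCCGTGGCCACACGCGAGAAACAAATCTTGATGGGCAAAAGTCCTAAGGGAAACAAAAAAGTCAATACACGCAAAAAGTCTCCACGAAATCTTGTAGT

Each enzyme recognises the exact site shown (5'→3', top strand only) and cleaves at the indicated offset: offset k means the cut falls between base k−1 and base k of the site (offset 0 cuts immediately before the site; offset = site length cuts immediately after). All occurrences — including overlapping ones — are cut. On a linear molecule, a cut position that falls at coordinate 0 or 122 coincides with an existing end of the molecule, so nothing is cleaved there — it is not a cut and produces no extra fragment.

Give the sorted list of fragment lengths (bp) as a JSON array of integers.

Per-enzyme occurrences:
  CdoI (AAAAGTC, off=7): starts [60, 80, 97] → cuts [67, 87, 104]
  TgoIX (GAAACA, off=0): starts [1, 41, 73] → cuts [1, 41, 73]
  VbrVI (AATCTTG, off=6): starts [47, 111] → cuts [53, 117]
  OquVI (CACGC, off=3): starts [15, 34, 91] → cuts [18, 37, 94]

All cut coordinates (distinct, sorted): [1, 18, 37, 41, 53, 67, 73, 87, 94, 104, 117]

Fragments:
  [0,1): 1 bp
  [1,18): 17 bp
  [18,37): 19 bp
  [37,41): 4 bp
  [41,53): 12 bp
  [53,67): 14 bp
  [67,73): 6 bp
  [73,87): 14 bp
  [87,94): 7 bp
  [94,104): 10 bp
  [104,117): 13 bp
  [117,122): 5 bp

[1,4,5,6,7,10,12,13,14,14,17,19]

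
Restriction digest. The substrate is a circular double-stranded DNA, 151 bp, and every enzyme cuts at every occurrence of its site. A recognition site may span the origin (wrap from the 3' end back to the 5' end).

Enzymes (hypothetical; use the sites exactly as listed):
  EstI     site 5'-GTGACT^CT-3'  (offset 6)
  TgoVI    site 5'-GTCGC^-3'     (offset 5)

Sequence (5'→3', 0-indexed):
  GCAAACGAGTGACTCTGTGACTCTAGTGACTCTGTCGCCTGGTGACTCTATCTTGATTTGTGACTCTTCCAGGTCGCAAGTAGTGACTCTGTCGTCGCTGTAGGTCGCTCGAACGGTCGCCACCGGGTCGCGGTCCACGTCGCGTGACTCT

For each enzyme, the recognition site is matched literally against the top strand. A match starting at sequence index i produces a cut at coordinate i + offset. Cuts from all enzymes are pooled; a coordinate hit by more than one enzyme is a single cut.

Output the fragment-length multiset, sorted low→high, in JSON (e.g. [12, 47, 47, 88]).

[6,7,8,9,9,10,10,11,11,12,12,12,16,18]

Scan for sites:
  EstI GTGACTCT/6: at [8, 16, 25, 41, 59, 82, 143] ⇒ [14, 22, 31, 47, 65, 88, 149]
  TgoVI GTCGC/5: at [33, 72, 93, 103, 115, 126, 138] ⇒ [38, 77, 98, 108, 120, 131, 143]

Pooled cuts: [14, 22, 31, 38, 47, 65, 77, 88, 98, 108, 120, 131, 143, 149]

Fragments:
  14→22: 8 bp
  22→31: 9 bp
  31→38: 7 bp
  38→47: 9 bp
  47→65: 18 bp
  65→77: 12 bp
  77→88: 11 bp
  88→98: 10 bp
  98→108: 10 bp
  108→120: 12 bp
  120→131: 11 bp
  131→143: 12 bp
  143→149: 6 bp
  149→14 (wrap): 151-149+14 = 16 bp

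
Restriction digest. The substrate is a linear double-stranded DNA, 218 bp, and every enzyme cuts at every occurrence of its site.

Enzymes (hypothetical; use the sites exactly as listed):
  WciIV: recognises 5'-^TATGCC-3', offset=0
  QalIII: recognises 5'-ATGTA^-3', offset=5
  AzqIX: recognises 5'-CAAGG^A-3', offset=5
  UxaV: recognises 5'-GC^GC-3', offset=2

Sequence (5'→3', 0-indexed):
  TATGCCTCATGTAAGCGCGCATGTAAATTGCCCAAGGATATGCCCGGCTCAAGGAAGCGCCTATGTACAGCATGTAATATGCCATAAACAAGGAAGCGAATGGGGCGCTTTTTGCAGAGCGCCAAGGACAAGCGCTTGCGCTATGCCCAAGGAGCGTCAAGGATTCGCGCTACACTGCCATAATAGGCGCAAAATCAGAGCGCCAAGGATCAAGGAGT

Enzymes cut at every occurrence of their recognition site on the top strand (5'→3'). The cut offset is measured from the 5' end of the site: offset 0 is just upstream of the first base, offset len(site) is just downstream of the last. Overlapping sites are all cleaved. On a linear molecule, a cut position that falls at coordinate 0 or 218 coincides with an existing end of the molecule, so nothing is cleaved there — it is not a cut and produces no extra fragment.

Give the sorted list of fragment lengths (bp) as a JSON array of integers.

[1,1,2,2,3,3,4,6,6,6,7,7,7,7,9,9,10,11,12,13,13,13,14,16,16,20]

Per-enzyme occurrences:
  WciIV (TATGCC, off=0): starts [0, 38, 77, 141] → cuts [38, 77, 141] (position 0 is a terminus of the linear molecule — no cut)
  QalIII (ATGTA, off=5): starts [8, 20, 62, 71] → cuts [13, 25, 67, 76]
  AzqIX (CAAGGA, off=5): starts [32, 49, 88, 122, 147, 157, 203, 210] → cuts [37, 54, 93, 127, 152, 162, 208, 215]
  UxaV (GCGC, off=2): starts [14, 16, 56, 104, 118, 131, 137, 166, 186, 199] → cuts [16, 18, 58, 106, 120, 133, 139, 168, 188, 201]

Pooled cuts: [13, 16, 18, 25, 37, 38, 54, 58, 67, 76, 77, 93, 106, 120, 127, 133, 139, 141, 152, 162, 168, 188, 201, 208, 215]

Fragments:
  [0,13): 13 bp
  [13,16): 3 bp
  [16,18): 2 bp
  [18,25): 7 bp
  [25,37): 12 bp
  [37,38): 1 bp
  [38,54): 16 bp
  [54,58): 4 bp
  [58,67): 9 bp
  [67,76): 9 bp
  [76,77): 1 bp
  [77,93): 16 bp
  [93,106): 13 bp
  [106,120): 14 bp
  [120,127): 7 bp
  [127,133): 6 bp
  [133,139): 6 bp
  [139,141): 2 bp
  [141,152): 11 bp
  [152,162): 10 bp
  [162,168): 6 bp
  [168,188): 20 bp
  [188,201): 13 bp
  [201,208): 7 bp
  [208,215): 7 bp
  [215,218): 3 bp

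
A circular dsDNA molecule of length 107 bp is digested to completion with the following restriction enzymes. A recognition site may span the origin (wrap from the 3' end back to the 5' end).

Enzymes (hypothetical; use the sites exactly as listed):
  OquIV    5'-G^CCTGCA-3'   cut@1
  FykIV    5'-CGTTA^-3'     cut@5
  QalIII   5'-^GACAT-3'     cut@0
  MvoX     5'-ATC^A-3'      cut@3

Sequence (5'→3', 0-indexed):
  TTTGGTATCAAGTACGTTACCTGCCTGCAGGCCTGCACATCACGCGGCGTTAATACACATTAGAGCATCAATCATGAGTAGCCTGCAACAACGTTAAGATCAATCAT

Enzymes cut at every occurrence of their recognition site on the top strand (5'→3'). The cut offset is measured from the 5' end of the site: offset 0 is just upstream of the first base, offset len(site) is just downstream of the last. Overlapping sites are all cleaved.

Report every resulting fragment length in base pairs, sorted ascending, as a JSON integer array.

[4,4,4,5,8,8,10,10,11,11,15,17]

Site scan:
  OquIV (GCCTGCA, off=1): starts [22, 30, 80] → cuts [23, 31, 81]
  FykIV (CGTTA, off=5): starts [14, 47, 91] → cuts [19, 52, 96]
  QalIII (GACAT, off=0): no sites
  MvoX (ATCA, off=3): starts [6, 38, 66, 70, 98, 102] → cuts [9, 41, 69, 73, 101, 105]

Pooled cuts: [9, 19, 23, 31, 41, 52, 69, 73, 81, 96, 101, 105]

Fragments:
  9→19: 10 bp
  19→23: 4 bp
  23→31: 8 bp
  31→41: 10 bp
  41→52: 11 bp
  52→69: 17 bp
  69→73: 4 bp
  73→81: 8 bp
  81→96: 15 bp
  96→101: 5 bp
  101→105: 4 bp
  105→9 (wrap): 107-105+9 = 11 bp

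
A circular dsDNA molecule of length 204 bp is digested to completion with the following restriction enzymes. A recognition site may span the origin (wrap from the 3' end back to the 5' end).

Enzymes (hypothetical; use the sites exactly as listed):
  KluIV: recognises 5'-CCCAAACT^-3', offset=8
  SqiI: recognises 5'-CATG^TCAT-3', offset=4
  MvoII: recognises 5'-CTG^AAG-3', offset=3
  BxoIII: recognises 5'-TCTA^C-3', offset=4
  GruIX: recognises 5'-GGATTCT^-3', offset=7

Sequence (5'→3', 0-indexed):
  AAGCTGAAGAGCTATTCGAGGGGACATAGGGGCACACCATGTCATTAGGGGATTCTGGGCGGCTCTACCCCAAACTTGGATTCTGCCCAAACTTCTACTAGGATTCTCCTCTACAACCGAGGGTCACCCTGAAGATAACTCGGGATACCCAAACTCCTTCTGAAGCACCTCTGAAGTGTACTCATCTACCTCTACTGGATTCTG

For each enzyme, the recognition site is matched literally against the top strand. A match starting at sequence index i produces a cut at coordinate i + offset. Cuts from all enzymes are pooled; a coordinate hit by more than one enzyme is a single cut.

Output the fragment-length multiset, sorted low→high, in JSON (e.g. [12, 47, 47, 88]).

[1,4,6,6,6,7,8,9,9,9,10,11,11,15,15,18,24,35]

Site scan:
  KluIV CCCAAACT/8: at [68, 85, 147] ⇒ [76, 93, 155]
  SqiI CATGTCAT/4: at [37] ⇒ [41]
  MvoII CTGAAG/3: at [3, 128, 159, 170, 201] ⇒ [0, 6, 131, 162, 173]
  BxoIII TCTAC/4: at [63, 93, 109, 184, 190] ⇒ [67, 97, 113, 188, 194]
  GruIX GGATTCT/7: at [49, 77, 100, 196] ⇒ [56, 84, 107, 203]

All cut coordinates (distinct, sorted): [0, 6, 41, 56, 67, 76, 84, 93, 97, 107, 113, 131, 155, 162, 173, 188, 194, 203]

Fragment lengths:
  0→6: 6 bp
  6→41: 35 bp
  41→56: 15 bp
  56→67: 11 bp
  67→76: 9 bp
  76→84: 8 bp
  84→93: 9 bp
  93→97: 4 bp
  97→107: 10 bp
  107→113: 6 bp
  113→131: 18 bp
  131→155: 24 bp
  155→162: 7 bp
  162→173: 11 bp
  173→188: 15 bp
  188→194: 6 bp
  194→203: 9 bp
  203→0 (wrap): 204-203+0 = 1 bp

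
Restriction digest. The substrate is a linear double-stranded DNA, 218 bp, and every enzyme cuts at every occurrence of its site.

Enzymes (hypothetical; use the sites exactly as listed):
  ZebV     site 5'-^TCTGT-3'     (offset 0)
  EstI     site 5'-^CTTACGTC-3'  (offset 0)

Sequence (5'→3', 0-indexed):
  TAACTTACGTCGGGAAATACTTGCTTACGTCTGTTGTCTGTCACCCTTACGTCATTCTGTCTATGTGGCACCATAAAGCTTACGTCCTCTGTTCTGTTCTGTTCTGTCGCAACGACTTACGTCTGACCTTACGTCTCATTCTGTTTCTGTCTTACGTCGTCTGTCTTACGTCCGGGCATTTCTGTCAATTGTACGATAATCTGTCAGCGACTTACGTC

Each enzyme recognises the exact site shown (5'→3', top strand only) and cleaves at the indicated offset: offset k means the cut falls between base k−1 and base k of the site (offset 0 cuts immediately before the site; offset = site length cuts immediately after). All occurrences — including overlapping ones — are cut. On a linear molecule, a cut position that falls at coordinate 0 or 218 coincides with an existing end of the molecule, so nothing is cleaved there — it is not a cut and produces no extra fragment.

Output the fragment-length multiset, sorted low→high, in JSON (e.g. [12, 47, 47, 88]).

Per-enzyme occurrences:
  ZebV TCTGT/0: at [29, 36, 55, 87, 92, 97, 102, 139, 145, 159, 180, 199] ⇒ [29, 36, 55, 87, 92, 97, 102, 139, 145, 159, 180, 199]
  EstI CTTACGTC/0: at [3, 23, 45, 78, 115, 127, 150, 164, 210] ⇒ [3, 23, 45, 78, 115, 127, 150, 164, 210]

All cut coordinates (distinct, sorted): [3, 23, 29, 36, 45, 55, 78, 87, 92, 97, 102, 115, 127, 139, 145, 150, 159, 164, 180, 199, 210]

Fragments:
  [0,3): 3 bp
  [3,23): 20 bp
  [23,29): 6 bp
  [29,36): 7 bp
  [36,45): 9 bp
  [45,55): 10 bp
  [55,78): 23 bp
  [78,87): 9 bp
  [87,92): 5 bp
  [92,97): 5 bp
  [97,102): 5 bp
  [102,115): 13 bp
  [115,127): 12 bp
  [127,139): 12 bp
  [139,145): 6 bp
  [145,150): 5 bp
  [150,159): 9 bp
  [159,164): 5 bp
  [164,180): 16 bp
  [180,199): 19 bp
  [199,210): 11 bp
  [210,218): 8 bp

[3,5,5,5,5,5,6,6,7,8,9,9,9,10,11,12,12,13,16,19,20,23]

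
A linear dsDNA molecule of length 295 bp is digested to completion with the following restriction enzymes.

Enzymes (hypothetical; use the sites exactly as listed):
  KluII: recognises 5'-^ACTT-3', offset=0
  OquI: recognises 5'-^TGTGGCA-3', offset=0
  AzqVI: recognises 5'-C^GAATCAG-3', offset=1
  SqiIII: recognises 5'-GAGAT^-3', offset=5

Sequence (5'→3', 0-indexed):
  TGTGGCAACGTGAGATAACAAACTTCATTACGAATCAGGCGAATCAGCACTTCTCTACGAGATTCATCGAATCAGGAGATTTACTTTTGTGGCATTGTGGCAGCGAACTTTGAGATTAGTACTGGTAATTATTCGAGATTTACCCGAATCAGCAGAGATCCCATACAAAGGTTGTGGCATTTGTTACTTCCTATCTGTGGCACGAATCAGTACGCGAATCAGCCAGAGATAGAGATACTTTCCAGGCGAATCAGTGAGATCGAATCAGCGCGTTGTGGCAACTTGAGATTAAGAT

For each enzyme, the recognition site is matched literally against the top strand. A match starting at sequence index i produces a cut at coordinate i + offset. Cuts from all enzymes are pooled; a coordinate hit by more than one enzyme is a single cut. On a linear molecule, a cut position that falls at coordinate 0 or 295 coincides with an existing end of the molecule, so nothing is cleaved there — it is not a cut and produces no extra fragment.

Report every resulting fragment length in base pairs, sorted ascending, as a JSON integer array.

Scan for sites:
  KluII ACTT/0: at [21, 48, 82, 106, 185, 236, 280] ⇒ [21, 48, 82, 106, 185, 236, 280]
  OquI TGTGGCA/0: at [0, 87, 95, 172, 195, 273] ⇒ [87, 95, 172, 195, 273] (position 0 is a terminus of the linear molecule — no cut)
  AzqVI CGAATCAG/1: at [30, 39, 67, 144, 202, 214, 246, 260] ⇒ [31, 40, 68, 145, 203, 215, 247, 261]
  SqiIII GAGAT/5: at [11, 58, 75, 111, 134, 154, 225, 231, 255, 284] ⇒ [16, 63, 80, 116, 139, 159, 230, 236, 260, 289]

Pooled cuts: [16, 21, 31, 40, 48, 63, 68, 80, 82, 87, 95, 106, 116, 139, 145, 159, 172, 185, 195, 203, 215, 230, 236, 247, 260, 261, 273, 280, 289]

Fragments:
  [0,16): 16 bp
  [16,21): 5 bp
  [21,31): 10 bp
  [31,40): 9 bp
  [40,48): 8 bp
  [48,63): 15 bp
  [63,68): 5 bp
  [68,80): 12 bp
  [80,82): 2 bp
  [82,87): 5 bp
  [87,95): 8 bp
  [95,106): 11 bp
  [106,116): 10 bp
  [116,139): 23 bp
  [139,145): 6 bp
  [145,159): 14 bp
  [159,172): 13 bp
  [172,185): 13 bp
  [185,195): 10 bp
  [195,203): 8 bp
  [203,215): 12 bp
  [215,230): 15 bp
  [230,236): 6 bp
  [236,247): 11 bp
  [247,260): 13 bp
  [260,261): 1 bp
  [261,273): 12 bp
  [273,280): 7 bp
  [280,289): 9 bp
  [289,295): 6 bp

[1,2,5,5,5,6,6,6,7,8,8,8,9,9,10,10,10,11,11,12,12,12,13,13,13,14,15,15,16,23]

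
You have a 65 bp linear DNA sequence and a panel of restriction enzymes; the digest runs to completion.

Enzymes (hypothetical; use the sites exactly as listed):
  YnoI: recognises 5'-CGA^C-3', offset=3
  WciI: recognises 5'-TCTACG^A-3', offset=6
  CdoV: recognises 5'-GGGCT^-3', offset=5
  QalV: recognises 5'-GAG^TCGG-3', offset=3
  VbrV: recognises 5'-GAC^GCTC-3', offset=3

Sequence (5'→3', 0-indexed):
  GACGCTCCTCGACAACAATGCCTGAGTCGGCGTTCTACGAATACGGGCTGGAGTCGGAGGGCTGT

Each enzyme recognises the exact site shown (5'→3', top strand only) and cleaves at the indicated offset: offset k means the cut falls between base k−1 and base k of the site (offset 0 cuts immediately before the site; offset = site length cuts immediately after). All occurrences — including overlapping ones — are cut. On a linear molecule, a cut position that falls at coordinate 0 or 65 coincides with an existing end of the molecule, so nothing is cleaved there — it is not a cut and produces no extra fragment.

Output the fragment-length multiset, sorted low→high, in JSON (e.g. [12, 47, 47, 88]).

[2,3,4,9,10,10,13,14]

Scan for sites:
  YnoI CGAC/3: at [9] ⇒ [12]
  WciI TCTACGA/6: at [33] ⇒ [39]
  CdoV GGGCT/5: at [44, 58] ⇒ [49, 63]
  QalV GAGTCGG/3: at [23, 50] ⇒ [26, 53]
  VbrV GACGCTC/3: at [0] ⇒ [3]

Pooled cuts: [3, 12, 26, 39, 49, 53, 63]

Fragment lengths:
  [0,3): 3 bp
  [3,12): 9 bp
  [12,26): 14 bp
  [26,39): 13 bp
  [39,49): 10 bp
  [49,53): 4 bp
  [53,63): 10 bp
  [63,65): 2 bp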